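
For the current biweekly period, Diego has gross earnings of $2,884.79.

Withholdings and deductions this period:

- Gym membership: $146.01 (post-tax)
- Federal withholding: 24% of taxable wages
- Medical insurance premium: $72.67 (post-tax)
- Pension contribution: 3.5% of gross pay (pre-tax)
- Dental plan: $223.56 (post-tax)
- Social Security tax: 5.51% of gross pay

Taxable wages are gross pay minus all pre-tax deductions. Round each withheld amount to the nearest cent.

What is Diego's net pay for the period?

$1,514.51

Pension contribution: $2,884.79 × 0.035 = $100.97
Taxable wages = $2,884.79 − $100.97 = $2,783.82
Federal withholding: $2,783.82 × 0.24 = $668.12
Social Security tax: $2,884.79 × 0.0551 = $158.95
Dental plan: $223.56
Gym membership: $146.01
Medical insurance premium: $72.67
Total deductions = $100.97 + $668.12 + $158.95 + $223.56 + $146.01 + $72.67 = $1,370.28
Net pay = $2,884.79 − $1,370.28 = $1,514.51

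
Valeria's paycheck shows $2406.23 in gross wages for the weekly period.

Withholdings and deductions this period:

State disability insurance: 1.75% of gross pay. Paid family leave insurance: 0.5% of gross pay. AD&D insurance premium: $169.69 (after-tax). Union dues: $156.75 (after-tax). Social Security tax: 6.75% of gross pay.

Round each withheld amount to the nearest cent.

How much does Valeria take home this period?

$1863.23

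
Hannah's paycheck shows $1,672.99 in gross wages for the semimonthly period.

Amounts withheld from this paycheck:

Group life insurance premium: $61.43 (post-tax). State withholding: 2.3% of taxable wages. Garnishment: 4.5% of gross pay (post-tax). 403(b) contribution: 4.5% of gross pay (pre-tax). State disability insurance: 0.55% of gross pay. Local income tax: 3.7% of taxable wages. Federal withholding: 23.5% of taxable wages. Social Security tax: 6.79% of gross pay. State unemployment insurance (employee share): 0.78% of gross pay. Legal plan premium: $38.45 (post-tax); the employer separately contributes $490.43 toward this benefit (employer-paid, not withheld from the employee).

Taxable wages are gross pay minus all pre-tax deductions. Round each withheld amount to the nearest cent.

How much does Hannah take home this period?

403(b) contribution: $1,672.99 × 0.045 = $75.28
Taxable wages = $1,672.99 − $75.28 = $1,597.71
Local income tax: $1,597.71 × 0.037 = $59.12
Federal withholding: $1,597.71 × 0.235 = $375.46
State withholding: $1,597.71 × 0.023 = $36.75
State unemployment insurance (employee share): $1,672.99 × 0.0078 = $13.05
State disability insurance: $1,672.99 × 0.0055 = $9.20
Social Security tax: $1,672.99 × 0.0679 = $113.60
Legal plan premium: $38.45
Group life insurance premium: $61.43
Garnishment: $1,672.99 × 0.045 = $75.28
(Employer's $490.43 toward legal plan premium is not withheld from the employee.)
Total deductions = $75.28 + $59.12 + $375.46 + $36.75 + $13.05 + $9.20 + $113.60 + $38.45 + $61.43 + $75.28 = $857.62
Net pay = $1,672.99 − $857.62 = $815.37

$815.37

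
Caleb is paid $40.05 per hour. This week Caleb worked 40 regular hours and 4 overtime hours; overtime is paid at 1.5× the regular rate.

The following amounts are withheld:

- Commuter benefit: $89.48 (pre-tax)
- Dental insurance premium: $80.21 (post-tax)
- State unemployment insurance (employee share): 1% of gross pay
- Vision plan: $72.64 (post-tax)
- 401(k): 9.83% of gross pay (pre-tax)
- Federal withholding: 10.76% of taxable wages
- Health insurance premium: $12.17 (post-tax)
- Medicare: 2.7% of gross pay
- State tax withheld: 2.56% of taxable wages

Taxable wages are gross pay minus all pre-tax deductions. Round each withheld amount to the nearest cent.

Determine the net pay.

Regular pay: 40 × $40.05 = $1602.00
Overtime pay: 4 × $40.05 × 1.5 = $240.30
Gross pay = $1602.00 + $240.30 = $1842.30
Commuter benefit: $89.48
401(k): $1842.30 × 0.0983 = $181.10
Pre-tax total = $89.48 + $181.10 = $270.58
Taxable wages = $1842.30 − $270.58 = $1571.72
State tax withheld: $1571.72 × 0.0256 = $40.24
Federal withholding: $1571.72 × 0.1076 = $169.12
Medicare: $1842.30 × 0.027 = $49.74
State unemployment insurance (employee share): $1842.30 × 0.01 = $18.42
Dental insurance premium: $80.21
Health insurance premium: $12.17
Vision plan: $72.64
Total deductions = $89.48 + $181.10 + $40.24 + $169.12 + $49.74 + $18.42 + $80.21 + $12.17 + $72.64 = $713.12
Net pay = $1842.30 − $713.12 = $1129.18

$1129.18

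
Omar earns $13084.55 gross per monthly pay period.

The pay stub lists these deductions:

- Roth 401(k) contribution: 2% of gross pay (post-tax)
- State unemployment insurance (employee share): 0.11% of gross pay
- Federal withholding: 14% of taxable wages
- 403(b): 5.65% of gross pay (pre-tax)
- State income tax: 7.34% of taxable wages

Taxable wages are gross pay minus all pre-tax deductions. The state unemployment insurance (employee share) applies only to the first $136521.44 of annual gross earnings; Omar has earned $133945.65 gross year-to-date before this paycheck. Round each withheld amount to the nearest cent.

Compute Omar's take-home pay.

$9446.27

403(b): $13084.55 × 0.0565 = $739.28
Taxable wages = $13084.55 − $739.28 = $12345.27
Federal withholding: $12345.27 × 0.14 = $1728.34
State income tax: $12345.27 × 0.0734 = $906.14
State unemployment insurance (employee share): only $136521.44 − $133945.65 = $2575.79 of this check is subject → $2575.79 × 0.0011 = $2.83
Roth 401(k) contribution: $13084.55 × 0.02 = $261.69
Total deductions = $739.28 + $1728.34 + $906.14 + $2.83 + $261.69 = $3638.28
Net pay = $13084.55 − $3638.28 = $9446.27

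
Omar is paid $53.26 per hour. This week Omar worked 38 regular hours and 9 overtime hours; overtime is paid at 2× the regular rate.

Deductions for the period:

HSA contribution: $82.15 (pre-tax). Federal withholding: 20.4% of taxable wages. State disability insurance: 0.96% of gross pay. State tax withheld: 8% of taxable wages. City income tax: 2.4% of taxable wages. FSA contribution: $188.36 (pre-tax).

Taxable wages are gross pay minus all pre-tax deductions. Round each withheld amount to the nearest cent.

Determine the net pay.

$1,848.11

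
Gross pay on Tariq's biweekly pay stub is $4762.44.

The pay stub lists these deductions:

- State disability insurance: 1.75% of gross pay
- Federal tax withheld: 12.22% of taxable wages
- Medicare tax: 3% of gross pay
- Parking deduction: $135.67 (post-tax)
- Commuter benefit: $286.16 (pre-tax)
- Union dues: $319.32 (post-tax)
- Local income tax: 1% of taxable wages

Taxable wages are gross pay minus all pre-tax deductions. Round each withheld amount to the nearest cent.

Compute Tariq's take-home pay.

Commuter benefit: $286.16
Taxable wages = $4762.44 − $286.16 = $4476.28
Local income tax: $4476.28 × 0.01 = $44.76
Federal tax withheld: $4476.28 × 0.1222 = $547.00
Medicare tax: $4762.44 × 0.03 = $142.87
State disability insurance: $4762.44 × 0.0175 = $83.34
Parking deduction: $135.67
Union dues: $319.32
Total deductions = $286.16 + $44.76 + $547.00 + $142.87 + $83.34 + $135.67 + $319.32 = $1559.12
Net pay = $4762.44 − $1559.12 = $3203.32

$3203.32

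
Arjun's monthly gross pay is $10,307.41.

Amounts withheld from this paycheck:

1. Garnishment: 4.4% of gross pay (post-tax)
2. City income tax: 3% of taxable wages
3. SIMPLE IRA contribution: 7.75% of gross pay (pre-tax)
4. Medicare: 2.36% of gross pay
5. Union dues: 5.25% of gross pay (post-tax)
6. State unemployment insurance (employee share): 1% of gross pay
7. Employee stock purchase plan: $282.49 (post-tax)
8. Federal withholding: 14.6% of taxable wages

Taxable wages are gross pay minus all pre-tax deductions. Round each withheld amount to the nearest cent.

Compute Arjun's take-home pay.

SIMPLE IRA contribution: $10,307.41 × 0.0775 = $798.82
Taxable wages = $10,307.41 − $798.82 = $9,508.59
Federal withholding: $9,508.59 × 0.146 = $1,388.25
City income tax: $9,508.59 × 0.03 = $285.26
State unemployment insurance (employee share): $10,307.41 × 0.01 = $103.07
Medicare: $10,307.41 × 0.0236 = $243.25
Garnishment: $10,307.41 × 0.044 = $453.53
Union dues: $10,307.41 × 0.0525 = $541.14
Employee stock purchase plan: $282.49
Total deductions = $798.82 + $1,388.25 + $285.26 + $103.07 + $243.25 + $453.53 + $541.14 + $282.49 = $4,095.81
Net pay = $10,307.41 − $4,095.81 = $6,211.60

$6,211.60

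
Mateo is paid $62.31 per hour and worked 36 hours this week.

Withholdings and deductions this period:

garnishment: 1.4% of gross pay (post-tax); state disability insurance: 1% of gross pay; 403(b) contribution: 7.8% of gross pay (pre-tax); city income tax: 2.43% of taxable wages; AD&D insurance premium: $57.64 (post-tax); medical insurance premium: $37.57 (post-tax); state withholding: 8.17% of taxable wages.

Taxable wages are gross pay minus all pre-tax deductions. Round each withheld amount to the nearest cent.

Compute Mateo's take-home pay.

$1,699.92

Gross pay: 36 × $62.31 = $2,243.16
403(b) contribution: $2,243.16 × 0.078 = $174.97
Taxable wages = $2,243.16 − $174.97 = $2,068.19
State withholding: $2,068.19 × 0.0817 = $168.97
City income tax: $2,068.19 × 0.0243 = $50.26
State disability insurance: $2,243.16 × 0.01 = $22.43
Medical insurance premium: $37.57
AD&D insurance premium: $57.64
Garnishment: $2,243.16 × 0.014 = $31.40
Total deductions = $174.97 + $168.97 + $50.26 + $22.43 + $37.57 + $57.64 + $31.40 = $543.24
Net pay = $2,243.16 − $543.24 = $1,699.92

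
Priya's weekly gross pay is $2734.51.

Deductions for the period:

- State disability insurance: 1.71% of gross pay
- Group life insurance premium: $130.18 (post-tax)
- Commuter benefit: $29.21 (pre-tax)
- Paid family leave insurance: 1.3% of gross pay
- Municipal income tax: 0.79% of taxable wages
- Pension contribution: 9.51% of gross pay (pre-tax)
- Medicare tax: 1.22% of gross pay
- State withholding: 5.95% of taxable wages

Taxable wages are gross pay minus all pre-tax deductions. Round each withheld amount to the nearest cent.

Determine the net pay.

$2034.59

Pension contribution: $2734.51 × 0.0951 = $260.05
Commuter benefit: $29.21
Pre-tax total = $260.05 + $29.21 = $289.26
Taxable wages = $2734.51 − $289.26 = $2445.25
State withholding: $2445.25 × 0.0595 = $145.49
Municipal income tax: $2445.25 × 0.0079 = $19.32
State disability insurance: $2734.51 × 0.0171 = $46.76
Medicare tax: $2734.51 × 0.0122 = $33.36
Paid family leave insurance: $2734.51 × 0.013 = $35.55
Group life insurance premium: $130.18
Total deductions = $260.05 + $29.21 + $145.49 + $19.32 + $46.76 + $33.36 + $35.55 + $130.18 = $699.92
Net pay = $2734.51 − $699.92 = $2034.59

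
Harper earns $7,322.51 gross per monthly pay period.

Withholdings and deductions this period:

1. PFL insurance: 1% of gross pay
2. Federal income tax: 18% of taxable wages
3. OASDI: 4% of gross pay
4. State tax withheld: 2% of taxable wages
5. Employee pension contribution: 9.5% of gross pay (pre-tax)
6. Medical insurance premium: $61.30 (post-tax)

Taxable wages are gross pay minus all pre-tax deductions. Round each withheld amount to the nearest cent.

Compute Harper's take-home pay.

Employee pension contribution: $7,322.51 × 0.095 = $695.64
Taxable wages = $7,322.51 − $695.64 = $6,626.87
State tax withheld: $6,626.87 × 0.02 = $132.54
Federal income tax: $6,626.87 × 0.18 = $1,192.84
PFL insurance: $7,322.51 × 0.01 = $73.23
OASDI: $7,322.51 × 0.04 = $292.90
Medical insurance premium: $61.30
Total deductions = $695.64 + $132.54 + $1,192.84 + $73.23 + $292.90 + $61.30 = $2,448.45
Net pay = $7,322.51 − $2,448.45 = $4,874.06

$4,874.06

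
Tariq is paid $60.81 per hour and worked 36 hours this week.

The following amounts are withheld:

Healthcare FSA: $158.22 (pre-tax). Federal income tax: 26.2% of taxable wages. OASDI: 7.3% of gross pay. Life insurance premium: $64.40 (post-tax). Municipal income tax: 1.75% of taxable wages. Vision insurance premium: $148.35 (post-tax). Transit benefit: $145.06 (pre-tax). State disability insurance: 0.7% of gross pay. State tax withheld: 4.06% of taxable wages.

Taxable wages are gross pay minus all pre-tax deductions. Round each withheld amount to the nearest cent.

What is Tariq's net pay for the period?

$894.33

Gross pay: 36 × $60.81 = $2,189.16
Healthcare FSA: $158.22
Transit benefit: $145.06
Pre-tax total = $158.22 + $145.06 = $303.28
Taxable wages = $2,189.16 − $303.28 = $1,885.88
Federal income tax: $1,885.88 × 0.262 = $494.10
State tax withheld: $1,885.88 × 0.0406 = $76.57
Municipal income tax: $1,885.88 × 0.0175 = $33.00
State disability insurance: $2,189.16 × 0.007 = $15.32
OASDI: $2,189.16 × 0.073 = $159.81
Vision insurance premium: $148.35
Life insurance premium: $64.40
Total deductions = $158.22 + $145.06 + $494.10 + $76.57 + $33.00 + $15.32 + $159.81 + $148.35 + $64.40 = $1,294.83
Net pay = $2,189.16 − $1,294.83 = $894.33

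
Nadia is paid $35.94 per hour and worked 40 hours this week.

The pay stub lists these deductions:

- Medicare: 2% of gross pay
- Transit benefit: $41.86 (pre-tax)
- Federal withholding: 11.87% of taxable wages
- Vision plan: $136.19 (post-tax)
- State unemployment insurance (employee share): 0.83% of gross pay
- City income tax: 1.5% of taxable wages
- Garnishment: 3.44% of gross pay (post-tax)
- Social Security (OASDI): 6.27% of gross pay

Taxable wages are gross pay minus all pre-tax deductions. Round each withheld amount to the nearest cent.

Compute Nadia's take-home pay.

Gross pay: 40 × $35.94 = $1,437.60
Transit benefit: $41.86
Taxable wages = $1,437.60 − $41.86 = $1,395.74
Federal withholding: $1,395.74 × 0.1187 = $165.67
City income tax: $1,395.74 × 0.015 = $20.94
Social Security (OASDI): $1,437.60 × 0.0627 = $90.14
State unemployment insurance (employee share): $1,437.60 × 0.0083 = $11.93
Medicare: $1,437.60 × 0.02 = $28.75
Garnishment: $1,437.60 × 0.0344 = $49.45
Vision plan: $136.19
Total deductions = $41.86 + $165.67 + $20.94 + $90.14 + $11.93 + $28.75 + $49.45 + $136.19 = $544.93
Net pay = $1,437.60 − $544.93 = $892.67

$892.67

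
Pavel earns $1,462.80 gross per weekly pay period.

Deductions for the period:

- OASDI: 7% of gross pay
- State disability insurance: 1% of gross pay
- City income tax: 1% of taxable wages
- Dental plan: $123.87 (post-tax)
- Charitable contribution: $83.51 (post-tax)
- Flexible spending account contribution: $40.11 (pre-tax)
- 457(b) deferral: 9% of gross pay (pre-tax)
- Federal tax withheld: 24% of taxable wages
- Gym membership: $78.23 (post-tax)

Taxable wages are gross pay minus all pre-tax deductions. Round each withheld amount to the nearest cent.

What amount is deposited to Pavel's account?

$565.64

457(b) deferral: $1,462.80 × 0.09 = $131.65
Flexible spending account contribution: $40.11
Pre-tax total = $131.65 + $40.11 = $171.76
Taxable wages = $1,462.80 − $171.76 = $1,291.04
City income tax: $1,291.04 × 0.01 = $12.91
Federal tax withheld: $1,291.04 × 0.24 = $309.85
OASDI: $1,462.80 × 0.07 = $102.40
State disability insurance: $1,462.80 × 0.01 = $14.63
Charitable contribution: $83.51
Gym membership: $78.23
Dental plan: $123.87
Total deductions = $131.65 + $40.11 + $12.91 + $309.85 + $102.40 + $14.63 + $83.51 + $78.23 + $123.87 = $897.16
Net pay = $1,462.80 − $897.16 = $565.64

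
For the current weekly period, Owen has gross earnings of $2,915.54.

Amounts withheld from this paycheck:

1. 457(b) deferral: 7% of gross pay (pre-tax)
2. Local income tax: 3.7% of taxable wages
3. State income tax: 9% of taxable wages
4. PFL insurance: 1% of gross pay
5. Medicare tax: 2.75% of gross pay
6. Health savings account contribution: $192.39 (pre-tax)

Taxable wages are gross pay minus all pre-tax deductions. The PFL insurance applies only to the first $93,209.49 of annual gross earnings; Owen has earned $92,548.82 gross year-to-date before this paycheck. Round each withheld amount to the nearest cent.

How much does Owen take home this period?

457(b) deferral: $2,915.54 × 0.07 = $204.09
Health savings account contribution: $192.39
Pre-tax total = $204.09 + $192.39 = $396.48
Taxable wages = $2,915.54 − $396.48 = $2,519.06
State income tax: $2,519.06 × 0.09 = $226.72
Local income tax: $2,519.06 × 0.037 = $93.21
Medicare tax: $2,915.54 × 0.0275 = $80.18
PFL insurance: only $93,209.49 − $92,548.82 = $660.67 of this check is subject → $660.67 × 0.01 = $6.61
Total deductions = $204.09 + $192.39 + $226.72 + $93.21 + $80.18 + $6.61 = $803.20
Net pay = $2,915.54 − $803.20 = $2,112.34

$2,112.34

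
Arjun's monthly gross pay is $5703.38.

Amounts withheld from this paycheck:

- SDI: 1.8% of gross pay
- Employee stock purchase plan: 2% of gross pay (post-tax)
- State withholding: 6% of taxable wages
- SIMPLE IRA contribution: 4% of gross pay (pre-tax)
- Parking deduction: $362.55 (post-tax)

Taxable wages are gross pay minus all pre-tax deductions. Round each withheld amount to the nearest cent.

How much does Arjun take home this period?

$4567.45

SIMPLE IRA contribution: $5703.38 × 0.04 = $228.14
Taxable wages = $5703.38 − $228.14 = $5475.24
State withholding: $5475.24 × 0.06 = $328.51
SDI: $5703.38 × 0.018 = $102.66
Parking deduction: $362.55
Employee stock purchase plan: $5703.38 × 0.02 = $114.07
Total deductions = $228.14 + $328.51 + $102.66 + $362.55 + $114.07 = $1135.93
Net pay = $5703.38 − $1135.93 = $4567.45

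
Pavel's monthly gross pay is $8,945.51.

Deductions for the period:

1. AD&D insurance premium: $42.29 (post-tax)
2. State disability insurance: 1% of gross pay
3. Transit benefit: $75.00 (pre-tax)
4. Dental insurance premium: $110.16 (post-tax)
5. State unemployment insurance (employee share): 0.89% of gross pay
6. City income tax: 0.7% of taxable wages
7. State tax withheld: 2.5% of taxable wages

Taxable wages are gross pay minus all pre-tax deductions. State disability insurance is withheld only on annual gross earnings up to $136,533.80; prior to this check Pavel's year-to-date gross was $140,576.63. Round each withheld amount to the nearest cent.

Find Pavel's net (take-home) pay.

Transit benefit: $75.00
Taxable wages = $8,945.51 − $75.00 = $8,870.51
State tax withheld: $8,870.51 × 0.025 = $221.76
City income tax: $8,870.51 × 0.007 = $62.09
State disability insurance: annual cap $136,533.80 already reached (YTD $140,576.63), so $0.00
State unemployment insurance (employee share): $8,945.51 × 0.0089 = $79.62
Dental insurance premium: $110.16
AD&D insurance premium: $42.29
Total deductions = $75.00 + $221.76 + $62.09 + $0.00 + $79.62 + $110.16 + $42.29 = $590.92
Net pay = $8,945.51 − $590.92 = $8,354.59

$8,354.59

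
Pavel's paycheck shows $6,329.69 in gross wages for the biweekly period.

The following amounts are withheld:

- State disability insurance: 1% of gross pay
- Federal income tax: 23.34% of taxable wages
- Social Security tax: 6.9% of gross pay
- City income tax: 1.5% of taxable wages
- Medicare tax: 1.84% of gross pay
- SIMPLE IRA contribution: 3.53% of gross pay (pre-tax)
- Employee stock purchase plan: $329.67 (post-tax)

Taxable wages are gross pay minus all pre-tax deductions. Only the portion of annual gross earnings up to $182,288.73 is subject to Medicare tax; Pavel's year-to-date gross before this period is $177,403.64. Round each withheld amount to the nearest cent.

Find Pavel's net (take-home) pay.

SIMPLE IRA contribution: $6,329.69 × 0.0353 = $223.44
Taxable wages = $6,329.69 − $223.44 = $6,106.25
City income tax: $6,106.25 × 0.015 = $91.59
Federal income tax: $6,106.25 × 0.2334 = $1,425.20
Social Security tax: $6,329.69 × 0.069 = $436.75
State disability insurance: $6,329.69 × 0.01 = $63.30
Medicare tax: only $182,288.73 − $177,403.64 = $4,885.09 of this check is subject → $4,885.09 × 0.0184 = $89.89
Employee stock purchase plan: $329.67
Total deductions = $223.44 + $91.59 + $1,425.20 + $436.75 + $63.30 + $89.89 + $329.67 = $2,659.84
Net pay = $6,329.69 − $2,659.84 = $3,669.85

$3,669.85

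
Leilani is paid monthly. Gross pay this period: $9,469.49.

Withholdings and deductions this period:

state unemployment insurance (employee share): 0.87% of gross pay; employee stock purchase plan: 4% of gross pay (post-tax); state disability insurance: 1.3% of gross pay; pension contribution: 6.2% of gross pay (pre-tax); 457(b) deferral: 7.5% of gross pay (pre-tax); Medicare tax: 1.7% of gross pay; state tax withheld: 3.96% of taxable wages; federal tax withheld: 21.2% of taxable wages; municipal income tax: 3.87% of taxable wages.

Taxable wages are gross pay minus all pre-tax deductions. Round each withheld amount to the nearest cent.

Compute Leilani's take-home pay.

Pension contribution: $9,469.49 × 0.062 = $587.11
457(b) deferral: $9,469.49 × 0.075 = $710.21
Pre-tax total = $587.11 + $710.21 = $1,297.32
Taxable wages = $9,469.49 − $1,297.32 = $8,172.17
Federal tax withheld: $8,172.17 × 0.212 = $1,732.50
State tax withheld: $8,172.17 × 0.0396 = $323.62
Municipal income tax: $8,172.17 × 0.0387 = $316.26
Medicare tax: $9,469.49 × 0.017 = $160.98
State unemployment insurance (employee share): $9,469.49 × 0.0087 = $82.38
State disability insurance: $9,469.49 × 0.013 = $123.10
Employee stock purchase plan: $9,469.49 × 0.04 = $378.78
Total deductions = $587.11 + $710.21 + $1,732.50 + $323.62 + $316.26 + $160.98 + $82.38 + $123.10 + $378.78 = $4,414.94
Net pay = $9,469.49 − $4,414.94 = $5,054.55

$5,054.55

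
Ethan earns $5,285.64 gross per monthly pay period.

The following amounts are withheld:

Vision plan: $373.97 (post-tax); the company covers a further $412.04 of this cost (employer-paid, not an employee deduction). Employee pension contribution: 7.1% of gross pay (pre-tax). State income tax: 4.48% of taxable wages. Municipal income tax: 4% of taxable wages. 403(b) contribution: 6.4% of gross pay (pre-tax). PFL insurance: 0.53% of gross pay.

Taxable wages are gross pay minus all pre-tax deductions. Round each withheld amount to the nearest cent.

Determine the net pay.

$3,782.39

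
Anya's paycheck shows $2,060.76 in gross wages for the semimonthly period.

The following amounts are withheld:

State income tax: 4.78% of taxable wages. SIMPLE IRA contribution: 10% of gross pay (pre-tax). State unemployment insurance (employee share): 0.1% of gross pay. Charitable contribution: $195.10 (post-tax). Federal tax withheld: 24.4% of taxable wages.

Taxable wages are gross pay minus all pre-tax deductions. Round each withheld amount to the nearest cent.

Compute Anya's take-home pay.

$1,116.33

SIMPLE IRA contribution: $2,060.76 × 0.1 = $206.08
Taxable wages = $2,060.76 − $206.08 = $1,854.68
State income tax: $1,854.68 × 0.0478 = $88.65
Federal tax withheld: $1,854.68 × 0.244 = $452.54
State unemployment insurance (employee share): $2,060.76 × 0.001 = $2.06
Charitable contribution: $195.10
Total deductions = $206.08 + $88.65 + $452.54 + $2.06 + $195.10 = $944.43
Net pay = $2,060.76 − $944.43 = $1,116.33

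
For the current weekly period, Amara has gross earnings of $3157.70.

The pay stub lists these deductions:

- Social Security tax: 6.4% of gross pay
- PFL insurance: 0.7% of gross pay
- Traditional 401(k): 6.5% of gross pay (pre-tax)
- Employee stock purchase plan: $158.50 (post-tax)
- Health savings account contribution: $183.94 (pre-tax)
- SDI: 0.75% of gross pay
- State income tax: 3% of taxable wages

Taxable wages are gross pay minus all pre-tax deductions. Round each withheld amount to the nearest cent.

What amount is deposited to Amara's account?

$2279.08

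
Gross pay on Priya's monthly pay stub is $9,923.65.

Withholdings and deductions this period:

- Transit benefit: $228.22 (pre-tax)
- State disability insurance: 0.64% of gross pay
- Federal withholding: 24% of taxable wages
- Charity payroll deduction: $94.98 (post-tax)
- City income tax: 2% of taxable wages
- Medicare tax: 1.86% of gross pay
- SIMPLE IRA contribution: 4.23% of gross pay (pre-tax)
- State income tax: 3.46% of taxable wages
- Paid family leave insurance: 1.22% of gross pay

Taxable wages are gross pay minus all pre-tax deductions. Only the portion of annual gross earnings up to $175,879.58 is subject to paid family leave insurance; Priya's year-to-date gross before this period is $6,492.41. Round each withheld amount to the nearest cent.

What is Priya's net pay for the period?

$6,078.91

SIMPLE IRA contribution: $9,923.65 × 0.0423 = $419.77
Transit benefit: $228.22
Pre-tax total = $419.77 + $228.22 = $647.99
Taxable wages = $9,923.65 − $647.99 = $9,275.66
Federal withholding: $9,275.66 × 0.24 = $2,226.16
State income tax: $9,275.66 × 0.0346 = $320.94
City income tax: $9,275.66 × 0.02 = $185.51
Medicare tax: $9,923.65 × 0.0186 = $184.58
State disability insurance: $9,923.65 × 0.0064 = $63.51
Paid family leave insurance: cap not yet reached, full $9,923.65 is subject → $9,923.65 × 0.0122 = $121.07
Charity payroll deduction: $94.98
Total deductions = $419.77 + $228.22 + $2,226.16 + $320.94 + $185.51 + $184.58 + $63.51 + $121.07 + $94.98 = $3,844.74
Net pay = $9,923.65 − $3,844.74 = $6,078.91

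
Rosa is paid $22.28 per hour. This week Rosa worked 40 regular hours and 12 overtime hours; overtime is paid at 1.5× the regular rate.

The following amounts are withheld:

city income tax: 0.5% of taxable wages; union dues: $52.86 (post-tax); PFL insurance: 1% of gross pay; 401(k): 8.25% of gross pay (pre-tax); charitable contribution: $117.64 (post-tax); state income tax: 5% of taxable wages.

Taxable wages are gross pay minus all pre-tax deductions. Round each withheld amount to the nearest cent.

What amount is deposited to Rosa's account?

Regular pay: 40 × $22.28 = $891.20
Overtime pay: 12 × $22.28 × 1.5 = $401.04
Gross pay = $891.20 + $401.04 = $1,292.24
401(k): $1,292.24 × 0.0825 = $106.61
Taxable wages = $1,292.24 − $106.61 = $1,185.63
City income tax: $1,185.63 × 0.005 = $5.93
State income tax: $1,185.63 × 0.05 = $59.28
PFL insurance: $1,292.24 × 0.01 = $12.92
Charitable contribution: $117.64
Union dues: $52.86
Total deductions = $106.61 + $5.93 + $59.28 + $12.92 + $117.64 + $52.86 = $355.24
Net pay = $1,292.24 − $355.24 = $937.00

$937.00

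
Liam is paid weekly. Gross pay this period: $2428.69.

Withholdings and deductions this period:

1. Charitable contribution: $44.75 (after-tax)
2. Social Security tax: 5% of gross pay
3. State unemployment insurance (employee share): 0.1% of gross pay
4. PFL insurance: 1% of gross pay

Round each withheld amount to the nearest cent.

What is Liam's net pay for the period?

PFL insurance: $2428.69 × 0.01 = $24.29
State unemployment insurance (employee share): $2428.69 × 0.001 = $2.43
Social Security tax: $2428.69 × 0.05 = $121.43
Charitable contribution: $44.75
Total deductions = $24.29 + $2.43 + $121.43 + $44.75 = $192.90
Net pay = $2428.69 − $192.90 = $2235.79

$2235.79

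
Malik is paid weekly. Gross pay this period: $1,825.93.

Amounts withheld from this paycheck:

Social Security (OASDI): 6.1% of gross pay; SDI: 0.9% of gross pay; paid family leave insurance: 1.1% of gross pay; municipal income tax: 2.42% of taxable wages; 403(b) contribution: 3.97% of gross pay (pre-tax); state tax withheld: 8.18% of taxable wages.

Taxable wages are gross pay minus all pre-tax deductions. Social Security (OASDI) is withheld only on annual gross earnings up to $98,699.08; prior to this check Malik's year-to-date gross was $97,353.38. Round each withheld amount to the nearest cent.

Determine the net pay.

$1,448.97

403(b) contribution: $1,825.93 × 0.0397 = $72.49
Taxable wages = $1,825.93 − $72.49 = $1,753.44
State tax withheld: $1,753.44 × 0.0818 = $143.43
Municipal income tax: $1,753.44 × 0.0242 = $42.43
Paid family leave insurance: $1,825.93 × 0.011 = $20.09
Social Security (OASDI): only $98,699.08 − $97,353.38 = $1,345.70 of this check is subject → $1,345.70 × 0.061 = $82.09
SDI: $1,825.93 × 0.009 = $16.43
Total deductions = $72.49 + $143.43 + $42.43 + $20.09 + $82.09 + $16.43 = $376.96
Net pay = $1,825.93 − $376.96 = $1,448.97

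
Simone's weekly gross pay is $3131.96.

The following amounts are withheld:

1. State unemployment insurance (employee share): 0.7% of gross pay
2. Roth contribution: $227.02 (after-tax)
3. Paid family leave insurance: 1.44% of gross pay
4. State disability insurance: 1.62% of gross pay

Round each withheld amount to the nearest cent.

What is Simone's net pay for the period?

$2787.18

State disability insurance: $3131.96 × 0.0162 = $50.74
State unemployment insurance (employee share): $3131.96 × 0.007 = $21.92
Paid family leave insurance: $3131.96 × 0.0144 = $45.10
Roth contribution: $227.02
Total deductions = $50.74 + $21.92 + $45.10 + $227.02 = $344.78
Net pay = $3131.96 − $344.78 = $2787.18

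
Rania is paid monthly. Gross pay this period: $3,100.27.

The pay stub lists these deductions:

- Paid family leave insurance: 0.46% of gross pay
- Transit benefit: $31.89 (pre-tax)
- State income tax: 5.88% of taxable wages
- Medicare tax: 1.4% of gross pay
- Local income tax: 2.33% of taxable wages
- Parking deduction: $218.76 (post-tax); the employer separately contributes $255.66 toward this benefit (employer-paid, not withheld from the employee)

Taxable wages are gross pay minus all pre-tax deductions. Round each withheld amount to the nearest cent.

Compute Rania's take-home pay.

$2,540.05

Transit benefit: $31.89
Taxable wages = $3,100.27 − $31.89 = $3,068.38
Local income tax: $3,068.38 × 0.0233 = $71.49
State income tax: $3,068.38 × 0.0588 = $180.42
Paid family leave insurance: $3,100.27 × 0.0046 = $14.26
Medicare tax: $3,100.27 × 0.014 = $43.40
Parking deduction: $218.76
(Employer's $255.66 toward parking deduction is not withheld from the employee.)
Total deductions = $31.89 + $71.49 + $180.42 + $14.26 + $43.40 + $218.76 = $560.22
Net pay = $3,100.27 − $560.22 = $2,540.05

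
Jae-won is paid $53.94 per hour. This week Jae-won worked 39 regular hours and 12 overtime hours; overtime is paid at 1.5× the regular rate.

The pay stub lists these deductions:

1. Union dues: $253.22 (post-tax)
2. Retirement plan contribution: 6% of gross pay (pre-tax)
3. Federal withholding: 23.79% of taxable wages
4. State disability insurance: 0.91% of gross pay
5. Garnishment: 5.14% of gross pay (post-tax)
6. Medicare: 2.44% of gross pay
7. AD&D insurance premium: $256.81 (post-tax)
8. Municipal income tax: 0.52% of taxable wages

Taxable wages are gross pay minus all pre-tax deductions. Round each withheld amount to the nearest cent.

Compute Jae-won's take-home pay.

Regular pay: 39 × $53.94 = $2103.66
Overtime pay: 12 × $53.94 × 1.5 = $970.92
Gross pay = $2103.66 + $970.92 = $3074.58
Retirement plan contribution: $3074.58 × 0.06 = $184.47
Taxable wages = $3074.58 − $184.47 = $2890.11
Federal withholding: $2890.11 × 0.2379 = $687.56
Municipal income tax: $2890.11 × 0.0052 = $15.03
State disability insurance: $3074.58 × 0.0091 = $27.98
Medicare: $3074.58 × 0.0244 = $75.02
Garnishment: $3074.58 × 0.0514 = $158.03
AD&D insurance premium: $256.81
Union dues: $253.22
Total deductions = $184.47 + $687.56 + $15.03 + $27.98 + $75.02 + $158.03 + $256.81 + $253.22 = $1658.12
Net pay = $3074.58 − $1658.12 = $1416.46

$1416.46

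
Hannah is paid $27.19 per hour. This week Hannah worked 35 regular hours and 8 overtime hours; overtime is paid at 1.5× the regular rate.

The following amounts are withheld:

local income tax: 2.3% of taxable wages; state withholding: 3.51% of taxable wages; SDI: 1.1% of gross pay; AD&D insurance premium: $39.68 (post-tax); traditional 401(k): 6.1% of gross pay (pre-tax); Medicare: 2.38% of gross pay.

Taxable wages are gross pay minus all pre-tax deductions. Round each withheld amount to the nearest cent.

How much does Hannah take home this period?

$1046.11

Regular pay: 35 × $27.19 = $951.65
Overtime pay: 8 × $27.19 × 1.5 = $326.28
Gross pay = $951.65 + $326.28 = $1277.93
Traditional 401(k): $1277.93 × 0.061 = $77.95
Taxable wages = $1277.93 − $77.95 = $1199.98
Local income tax: $1199.98 × 0.023 = $27.60
State withholding: $1199.98 × 0.0351 = $42.12
SDI: $1277.93 × 0.011 = $14.06
Medicare: $1277.93 × 0.0238 = $30.41
AD&D insurance premium: $39.68
Total deductions = $77.95 + $27.60 + $42.12 + $14.06 + $30.41 + $39.68 = $231.82
Net pay = $1277.93 − $231.82 = $1046.11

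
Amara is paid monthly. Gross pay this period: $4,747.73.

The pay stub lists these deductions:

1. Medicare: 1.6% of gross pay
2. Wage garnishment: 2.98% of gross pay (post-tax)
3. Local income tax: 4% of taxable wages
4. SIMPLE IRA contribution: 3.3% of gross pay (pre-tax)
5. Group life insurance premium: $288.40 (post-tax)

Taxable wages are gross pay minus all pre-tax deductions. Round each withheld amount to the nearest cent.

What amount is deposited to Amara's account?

SIMPLE IRA contribution: $4,747.73 × 0.033 = $156.68
Taxable wages = $4,747.73 − $156.68 = $4,591.05
Local income tax: $4,591.05 × 0.04 = $183.64
Medicare: $4,747.73 × 0.016 = $75.96
Wage garnishment: $4,747.73 × 0.0298 = $141.48
Group life insurance premium: $288.40
Total deductions = $156.68 + $183.64 + $75.96 + $141.48 + $288.40 = $846.16
Net pay = $4,747.73 − $846.16 = $3,901.57

$3,901.57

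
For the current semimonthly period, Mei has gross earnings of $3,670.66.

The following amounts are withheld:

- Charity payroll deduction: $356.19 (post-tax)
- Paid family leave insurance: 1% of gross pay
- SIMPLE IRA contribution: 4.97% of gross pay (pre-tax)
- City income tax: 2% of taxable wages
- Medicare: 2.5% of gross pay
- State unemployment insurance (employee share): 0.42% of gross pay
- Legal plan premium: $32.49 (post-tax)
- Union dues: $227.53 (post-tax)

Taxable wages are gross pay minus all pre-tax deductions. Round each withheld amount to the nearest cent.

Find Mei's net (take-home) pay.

$2,658.36

SIMPLE IRA contribution: $3,670.66 × 0.0497 = $182.43
Taxable wages = $3,670.66 − $182.43 = $3,488.23
City income tax: $3,488.23 × 0.02 = $69.76
Paid family leave insurance: $3,670.66 × 0.01 = $36.71
Medicare: $3,670.66 × 0.025 = $91.77
State unemployment insurance (employee share): $3,670.66 × 0.0042 = $15.42
Union dues: $227.53
Charity payroll deduction: $356.19
Legal plan premium: $32.49
Total deductions = $182.43 + $69.76 + $36.71 + $91.77 + $15.42 + $227.53 + $356.19 + $32.49 = $1,012.30
Net pay = $3,670.66 − $1,012.30 = $2,658.36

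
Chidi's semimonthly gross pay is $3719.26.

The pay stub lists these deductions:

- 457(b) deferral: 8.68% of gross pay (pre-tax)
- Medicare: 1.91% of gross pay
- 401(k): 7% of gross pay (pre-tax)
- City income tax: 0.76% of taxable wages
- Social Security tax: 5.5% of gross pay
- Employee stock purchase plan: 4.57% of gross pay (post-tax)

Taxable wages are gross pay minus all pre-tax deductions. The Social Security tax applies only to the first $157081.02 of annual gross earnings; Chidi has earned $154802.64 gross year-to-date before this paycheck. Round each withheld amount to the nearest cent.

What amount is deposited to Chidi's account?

457(b) deferral: $3719.26 × 0.0868 = $322.83
401(k): $3719.26 × 0.07 = $260.35
Pre-tax total = $322.83 + $260.35 = $583.18
Taxable wages = $3719.26 − $583.18 = $3136.08
City income tax: $3136.08 × 0.0076 = $23.83
Social Security tax: only $157081.02 − $154802.64 = $2278.38 of this check is subject → $2278.38 × 0.055 = $125.31
Medicare: $3719.26 × 0.0191 = $71.04
Employee stock purchase plan: $3719.26 × 0.0457 = $169.97
Total deductions = $322.83 + $260.35 + $23.83 + $125.31 + $71.04 + $169.97 = $973.33
Net pay = $3719.26 − $973.33 = $2745.93

$2745.93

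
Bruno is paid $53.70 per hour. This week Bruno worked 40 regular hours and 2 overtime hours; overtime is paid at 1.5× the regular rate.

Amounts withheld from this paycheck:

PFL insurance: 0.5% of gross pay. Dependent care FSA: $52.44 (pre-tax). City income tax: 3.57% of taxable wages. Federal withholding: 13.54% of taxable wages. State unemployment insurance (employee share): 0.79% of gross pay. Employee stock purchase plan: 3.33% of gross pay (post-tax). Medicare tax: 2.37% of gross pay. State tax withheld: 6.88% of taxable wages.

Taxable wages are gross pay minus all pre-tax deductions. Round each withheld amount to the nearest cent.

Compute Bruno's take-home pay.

$1,553.88

Regular pay: 40 × $53.70 = $2,148.00
Overtime pay: 2 × $53.70 × 1.5 = $161.10
Gross pay = $2,148.00 + $161.10 = $2,309.10
Dependent care FSA: $52.44
Taxable wages = $2,309.10 − $52.44 = $2,256.66
Federal withholding: $2,256.66 × 0.1354 = $305.55
State tax withheld: $2,256.66 × 0.0688 = $155.26
City income tax: $2,256.66 × 0.0357 = $80.56
PFL insurance: $2,309.10 × 0.005 = $11.55
State unemployment insurance (employee share): $2,309.10 × 0.0079 = $18.24
Medicare tax: $2,309.10 × 0.0237 = $54.73
Employee stock purchase plan: $2,309.10 × 0.0333 = $76.89
Total deductions = $52.44 + $305.55 + $155.26 + $80.56 + $11.55 + $18.24 + $54.73 + $76.89 = $755.22
Net pay = $2,309.10 − $755.22 = $1,553.88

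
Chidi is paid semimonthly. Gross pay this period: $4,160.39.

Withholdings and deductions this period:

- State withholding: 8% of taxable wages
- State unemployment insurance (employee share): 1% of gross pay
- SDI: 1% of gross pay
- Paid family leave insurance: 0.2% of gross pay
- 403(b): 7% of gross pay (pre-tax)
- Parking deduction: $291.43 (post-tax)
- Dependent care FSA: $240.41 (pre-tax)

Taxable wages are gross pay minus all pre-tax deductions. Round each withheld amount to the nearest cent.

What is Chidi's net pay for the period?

$2,955.50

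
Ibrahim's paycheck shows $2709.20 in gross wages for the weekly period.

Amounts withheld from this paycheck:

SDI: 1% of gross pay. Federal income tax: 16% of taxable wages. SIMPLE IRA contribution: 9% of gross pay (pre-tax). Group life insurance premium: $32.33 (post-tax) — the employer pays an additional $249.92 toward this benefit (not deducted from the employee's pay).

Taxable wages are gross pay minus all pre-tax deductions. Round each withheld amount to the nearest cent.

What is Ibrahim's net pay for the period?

$2011.49

SIMPLE IRA contribution: $2709.20 × 0.09 = $243.83
Taxable wages = $2709.20 − $243.83 = $2465.37
Federal income tax: $2465.37 × 0.16 = $394.46
SDI: $2709.20 × 0.01 = $27.09
Group life insurance premium: $32.33
(Employer's $249.92 toward group life insurance premium is not withheld from the employee.)
Total deductions = $243.83 + $394.46 + $27.09 + $32.33 = $697.71
Net pay = $2709.20 − $697.71 = $2011.49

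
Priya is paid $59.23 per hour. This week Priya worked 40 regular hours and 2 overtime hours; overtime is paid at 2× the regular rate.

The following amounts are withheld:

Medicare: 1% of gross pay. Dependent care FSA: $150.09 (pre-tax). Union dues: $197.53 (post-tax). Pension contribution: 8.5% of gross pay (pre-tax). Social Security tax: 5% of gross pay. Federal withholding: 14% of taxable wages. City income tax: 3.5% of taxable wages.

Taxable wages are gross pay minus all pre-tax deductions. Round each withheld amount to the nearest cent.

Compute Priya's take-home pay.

$1,489.57

Regular pay: 40 × $59.23 = $2,369.20
Overtime pay: 2 × $59.23 × 2 = $236.92
Gross pay = $2,369.20 + $236.92 = $2,606.12
Dependent care FSA: $150.09
Pension contribution: $2,606.12 × 0.085 = $221.52
Pre-tax total = $150.09 + $221.52 = $371.61
Taxable wages = $2,606.12 − $371.61 = $2,234.51
Federal withholding: $2,234.51 × 0.14 = $312.83
City income tax: $2,234.51 × 0.035 = $78.21
Medicare: $2,606.12 × 0.01 = $26.06
Social Security tax: $2,606.12 × 0.05 = $130.31
Union dues: $197.53
Total deductions = $150.09 + $221.52 + $312.83 + $78.21 + $26.06 + $130.31 + $197.53 = $1,116.55
Net pay = $2,606.12 − $1,116.55 = $1,489.57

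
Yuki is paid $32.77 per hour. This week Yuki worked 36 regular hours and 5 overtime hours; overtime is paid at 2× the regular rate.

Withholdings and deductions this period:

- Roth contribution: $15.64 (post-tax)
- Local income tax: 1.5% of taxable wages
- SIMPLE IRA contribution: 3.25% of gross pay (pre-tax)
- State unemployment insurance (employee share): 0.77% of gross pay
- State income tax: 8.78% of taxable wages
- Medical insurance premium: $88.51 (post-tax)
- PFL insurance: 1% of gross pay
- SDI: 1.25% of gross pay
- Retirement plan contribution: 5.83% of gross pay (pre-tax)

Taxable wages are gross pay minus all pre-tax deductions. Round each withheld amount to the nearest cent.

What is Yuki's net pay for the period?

Regular pay: 36 × $32.77 = $1,179.72
Overtime pay: 5 × $32.77 × 2 = $327.70
Gross pay = $1,179.72 + $327.70 = $1,507.42
Retirement plan contribution: $1,507.42 × 0.0583 = $87.88
SIMPLE IRA contribution: $1,507.42 × 0.0325 = $48.99
Pre-tax total = $87.88 + $48.99 = $136.87
Taxable wages = $1,507.42 − $136.87 = $1,370.55
State income tax: $1,370.55 × 0.0878 = $120.33
Local income tax: $1,370.55 × 0.015 = $20.56
PFL insurance: $1,507.42 × 0.01 = $15.07
SDI: $1,507.42 × 0.0125 = $18.84
State unemployment insurance (employee share): $1,507.42 × 0.0077 = $11.61
Roth contribution: $15.64
Medical insurance premium: $88.51
Total deductions = $87.88 + $48.99 + $120.33 + $20.56 + $15.07 + $18.84 + $11.61 + $15.64 + $88.51 = $427.43
Net pay = $1,507.42 − $427.43 = $1,079.99

$1,079.99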